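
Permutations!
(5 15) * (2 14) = (2 14)(5 15) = [0, 1, 14, 3, 4, 15, 6, 7, 8, 9, 10, 11, 12, 13, 2, 5]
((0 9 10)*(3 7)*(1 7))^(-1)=((0 9 10)(1 7 3))^(-1)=(0 10 9)(1 3 7)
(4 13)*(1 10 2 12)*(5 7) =(1 10 2 12)(4 13)(5 7) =[0, 10, 12, 3, 13, 7, 6, 5, 8, 9, 2, 11, 1, 4]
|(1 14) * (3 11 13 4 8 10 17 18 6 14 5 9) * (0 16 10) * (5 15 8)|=|(0 16 10 17 18 6 14 1 15 8)(3 11 13 4 5 9)|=30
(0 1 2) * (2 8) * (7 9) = (0 1 8 2)(7 9) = [1, 8, 0, 3, 4, 5, 6, 9, 2, 7]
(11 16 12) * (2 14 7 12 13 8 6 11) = (2 14 7 12)(6 11 16 13 8) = [0, 1, 14, 3, 4, 5, 11, 12, 6, 9, 10, 16, 2, 8, 7, 15, 13]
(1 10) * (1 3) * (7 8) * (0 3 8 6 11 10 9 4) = (0 3 1 9 4)(6 11 10 8 7) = [3, 9, 2, 1, 0, 5, 11, 6, 7, 4, 8, 10]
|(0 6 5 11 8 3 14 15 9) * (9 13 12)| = |(0 6 5 11 8 3 14 15 13 12 9)| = 11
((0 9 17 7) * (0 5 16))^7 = (0 9 17 7 5 16)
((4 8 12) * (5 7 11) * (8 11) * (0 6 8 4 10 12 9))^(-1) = (0 9 8 6)(4 7 5 11)(10 12)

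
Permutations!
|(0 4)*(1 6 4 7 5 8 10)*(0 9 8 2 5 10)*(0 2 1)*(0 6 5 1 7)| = 9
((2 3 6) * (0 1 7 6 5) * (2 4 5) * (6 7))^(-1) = (7)(0 5 4 6 1)(2 3)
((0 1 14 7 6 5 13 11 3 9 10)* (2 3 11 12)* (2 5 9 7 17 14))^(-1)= ((0 1 2 3 7 6 9 10)(5 13 12)(14 17))^(-1)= (0 10 9 6 7 3 2 1)(5 12 13)(14 17)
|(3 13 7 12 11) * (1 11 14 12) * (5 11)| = 6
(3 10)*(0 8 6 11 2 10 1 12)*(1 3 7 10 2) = (0 8 6 11 1 12)(7 10) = [8, 12, 2, 3, 4, 5, 11, 10, 6, 9, 7, 1, 0]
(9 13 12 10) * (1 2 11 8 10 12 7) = (1 2 11 8 10 9 13 7) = [0, 2, 11, 3, 4, 5, 6, 1, 10, 13, 9, 8, 12, 7]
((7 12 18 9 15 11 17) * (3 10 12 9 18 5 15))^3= (18)(3 5 17)(7 10 15)(9 12 11)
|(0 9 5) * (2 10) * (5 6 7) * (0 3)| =6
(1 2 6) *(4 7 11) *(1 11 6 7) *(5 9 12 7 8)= (1 2 8 5 9 12 7 6 11 4)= [0, 2, 8, 3, 1, 9, 11, 6, 5, 12, 10, 4, 7]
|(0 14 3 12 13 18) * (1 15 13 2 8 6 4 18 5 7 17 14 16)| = 16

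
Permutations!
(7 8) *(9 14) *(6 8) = [0, 1, 2, 3, 4, 5, 8, 6, 7, 14, 10, 11, 12, 13, 9] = (6 8 7)(9 14)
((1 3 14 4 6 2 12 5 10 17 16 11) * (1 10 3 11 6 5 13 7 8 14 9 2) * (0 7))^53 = ((0 7 8 14 4 5 3 9 2 12 13)(1 11 10 17 16 6))^53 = (0 12 9 5 14 7 13 2 3 4 8)(1 6 16 17 10 11)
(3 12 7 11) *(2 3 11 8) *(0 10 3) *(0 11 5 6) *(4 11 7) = (0 10 3 12 4 11 5 6)(2 7 8) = [10, 1, 7, 12, 11, 6, 0, 8, 2, 9, 3, 5, 4]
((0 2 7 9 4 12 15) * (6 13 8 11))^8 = (0 2 7 9 4 12 15)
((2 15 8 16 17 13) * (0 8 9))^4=(0 13)(2 8)(9 17)(15 16)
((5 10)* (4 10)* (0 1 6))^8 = (0 6 1)(4 5 10)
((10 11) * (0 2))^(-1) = (0 2)(10 11)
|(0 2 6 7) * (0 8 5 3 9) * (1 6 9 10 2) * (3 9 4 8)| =|(0 1 6 7 3 10 2 4 8 5 9)| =11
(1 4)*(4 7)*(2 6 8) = (1 7 4)(2 6 8) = [0, 7, 6, 3, 1, 5, 8, 4, 2]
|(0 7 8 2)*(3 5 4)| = |(0 7 8 2)(3 5 4)| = 12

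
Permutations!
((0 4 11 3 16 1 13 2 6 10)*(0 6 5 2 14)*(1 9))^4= ((0 4 11 3 16 9 1 13 14)(2 5)(6 10))^4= (0 16 14 3 13 11 1 4 9)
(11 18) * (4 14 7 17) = (4 14 7 17)(11 18) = [0, 1, 2, 3, 14, 5, 6, 17, 8, 9, 10, 18, 12, 13, 7, 15, 16, 4, 11]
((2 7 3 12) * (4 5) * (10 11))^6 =(2 3)(7 12) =((2 7 3 12)(4 5)(10 11))^6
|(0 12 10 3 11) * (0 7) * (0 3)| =|(0 12 10)(3 11 7)| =3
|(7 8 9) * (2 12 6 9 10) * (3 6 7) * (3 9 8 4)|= |(2 12 7 4 3 6 8 10)|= 8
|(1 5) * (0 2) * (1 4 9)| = 4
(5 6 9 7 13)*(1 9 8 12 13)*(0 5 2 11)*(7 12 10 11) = [5, 9, 7, 3, 4, 6, 8, 1, 10, 12, 11, 0, 13, 2] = (0 5 6 8 10 11)(1 9 12 13 2 7)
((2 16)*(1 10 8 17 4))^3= (1 17 10 4 8)(2 16)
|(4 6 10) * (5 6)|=|(4 5 6 10)|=4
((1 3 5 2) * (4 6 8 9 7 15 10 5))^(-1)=((1 3 4 6 8 9 7 15 10 5 2))^(-1)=(1 2 5 10 15 7 9 8 6 4 3)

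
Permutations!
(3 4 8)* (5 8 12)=(3 4 12 5 8)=[0, 1, 2, 4, 12, 8, 6, 7, 3, 9, 10, 11, 5]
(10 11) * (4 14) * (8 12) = (4 14)(8 12)(10 11) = [0, 1, 2, 3, 14, 5, 6, 7, 12, 9, 11, 10, 8, 13, 4]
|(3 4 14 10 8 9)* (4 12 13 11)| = 9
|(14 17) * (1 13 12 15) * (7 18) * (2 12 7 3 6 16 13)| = 12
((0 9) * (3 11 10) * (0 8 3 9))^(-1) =((3 11 10 9 8))^(-1) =(3 8 9 10 11)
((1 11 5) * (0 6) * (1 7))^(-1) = (0 6)(1 7 5 11)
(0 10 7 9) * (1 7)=(0 10 1 7 9)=[10, 7, 2, 3, 4, 5, 6, 9, 8, 0, 1]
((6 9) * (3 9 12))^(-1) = (3 12 6 9)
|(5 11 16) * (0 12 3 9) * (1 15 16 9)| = 9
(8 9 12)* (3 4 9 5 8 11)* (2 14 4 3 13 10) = (2 14 4 9 12 11 13 10)(5 8) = [0, 1, 14, 3, 9, 8, 6, 7, 5, 12, 2, 13, 11, 10, 4]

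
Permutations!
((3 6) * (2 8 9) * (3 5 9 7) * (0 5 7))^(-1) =(0 8 2 9 5)(3 7 6) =((0 5 9 2 8)(3 6 7))^(-1)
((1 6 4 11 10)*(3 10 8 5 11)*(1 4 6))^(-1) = (3 4 10)(5 8 11)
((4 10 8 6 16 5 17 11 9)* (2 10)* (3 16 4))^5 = ((2 10 8 6 4)(3 16 5 17 11 9))^5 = (3 9 11 17 5 16)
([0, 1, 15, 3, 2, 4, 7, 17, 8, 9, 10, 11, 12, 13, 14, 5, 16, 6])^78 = [0, 1, 5, 3, 15, 2, 6, 7, 8, 9, 10, 11, 12, 13, 14, 4, 16, 17]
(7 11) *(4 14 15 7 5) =[0, 1, 2, 3, 14, 4, 6, 11, 8, 9, 10, 5, 12, 13, 15, 7] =(4 14 15 7 11 5)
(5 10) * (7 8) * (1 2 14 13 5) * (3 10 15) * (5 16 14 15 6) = [0, 2, 15, 10, 4, 6, 5, 8, 7, 9, 1, 11, 12, 16, 13, 3, 14] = (1 2 15 3 10)(5 6)(7 8)(13 16 14)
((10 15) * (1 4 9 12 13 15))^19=(1 15 12 4 10 13 9)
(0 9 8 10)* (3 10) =(0 9 8 3 10) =[9, 1, 2, 10, 4, 5, 6, 7, 3, 8, 0]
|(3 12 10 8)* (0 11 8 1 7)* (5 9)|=8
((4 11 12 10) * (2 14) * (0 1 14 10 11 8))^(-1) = (0 8 4 10 2 14 1)(11 12)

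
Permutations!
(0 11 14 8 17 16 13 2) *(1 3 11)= (0 1 3 11 14 8 17 16 13 2)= [1, 3, 0, 11, 4, 5, 6, 7, 17, 9, 10, 14, 12, 2, 8, 15, 13, 16]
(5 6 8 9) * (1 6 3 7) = [0, 6, 2, 7, 4, 3, 8, 1, 9, 5] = (1 6 8 9 5 3 7)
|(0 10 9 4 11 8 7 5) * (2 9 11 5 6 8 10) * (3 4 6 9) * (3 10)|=28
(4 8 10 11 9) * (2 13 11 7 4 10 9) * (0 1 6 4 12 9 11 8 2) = [1, 6, 13, 3, 2, 5, 4, 12, 11, 10, 7, 0, 9, 8] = (0 1 6 4 2 13 8 11)(7 12 9 10)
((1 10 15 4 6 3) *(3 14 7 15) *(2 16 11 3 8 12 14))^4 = (1 14 6 3 12 4 11 8 15 16 10 7 2)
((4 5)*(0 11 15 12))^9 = (0 11 15 12)(4 5)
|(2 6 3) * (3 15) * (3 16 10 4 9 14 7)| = 10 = |(2 6 15 16 10 4 9 14 7 3)|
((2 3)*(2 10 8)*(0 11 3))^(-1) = ((0 11 3 10 8 2))^(-1) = (0 2 8 10 3 11)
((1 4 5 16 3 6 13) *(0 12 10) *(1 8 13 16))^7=((0 12 10)(1 4 5)(3 6 16)(8 13))^7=(0 12 10)(1 4 5)(3 6 16)(8 13)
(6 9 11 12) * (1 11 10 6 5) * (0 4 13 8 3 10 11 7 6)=(0 4 13 8 3 10)(1 7 6 9 11 12 5)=[4, 7, 2, 10, 13, 1, 9, 6, 3, 11, 0, 12, 5, 8]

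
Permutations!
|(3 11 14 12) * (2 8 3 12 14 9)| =5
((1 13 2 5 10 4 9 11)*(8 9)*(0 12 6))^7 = (0 12 6)(1 9 4 5 13 11 8 10 2)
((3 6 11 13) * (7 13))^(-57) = (3 7 6 13 11)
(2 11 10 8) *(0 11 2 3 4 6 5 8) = (0 11 10)(3 4 6 5 8) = [11, 1, 2, 4, 6, 8, 5, 7, 3, 9, 0, 10]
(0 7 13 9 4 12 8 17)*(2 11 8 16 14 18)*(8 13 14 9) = (0 7 14 18 2 11 13 8 17)(4 12 16 9) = [7, 1, 11, 3, 12, 5, 6, 14, 17, 4, 10, 13, 16, 8, 18, 15, 9, 0, 2]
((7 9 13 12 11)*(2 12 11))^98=((2 12)(7 9 13 11))^98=(7 13)(9 11)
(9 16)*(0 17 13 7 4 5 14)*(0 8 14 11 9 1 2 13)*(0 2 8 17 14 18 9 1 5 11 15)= (0 14 17 2 13 7 4 11 1 8 18 9 16 5 15)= [14, 8, 13, 3, 11, 15, 6, 4, 18, 16, 10, 1, 12, 7, 17, 0, 5, 2, 9]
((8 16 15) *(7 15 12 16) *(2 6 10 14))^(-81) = (2 14 10 6)(12 16)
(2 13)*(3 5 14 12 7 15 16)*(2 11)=(2 13 11)(3 5 14 12 7 15 16)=[0, 1, 13, 5, 4, 14, 6, 15, 8, 9, 10, 2, 7, 11, 12, 16, 3]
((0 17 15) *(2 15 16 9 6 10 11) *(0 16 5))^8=((0 17 5)(2 15 16 9 6 10 11))^8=(0 5 17)(2 15 16 9 6 10 11)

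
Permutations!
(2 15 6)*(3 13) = (2 15 6)(3 13) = [0, 1, 15, 13, 4, 5, 2, 7, 8, 9, 10, 11, 12, 3, 14, 6]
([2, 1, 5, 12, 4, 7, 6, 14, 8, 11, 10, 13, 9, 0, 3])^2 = (0 5 14 12 11)(2 7 3 9 13)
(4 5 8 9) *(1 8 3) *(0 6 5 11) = (0 6 5 3 1 8 9 4 11) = [6, 8, 2, 1, 11, 3, 5, 7, 9, 4, 10, 0]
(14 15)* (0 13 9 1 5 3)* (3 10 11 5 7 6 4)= (0 13 9 1 7 6 4 3)(5 10 11)(14 15)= [13, 7, 2, 0, 3, 10, 4, 6, 8, 1, 11, 5, 12, 9, 15, 14]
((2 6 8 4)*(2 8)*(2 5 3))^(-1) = (2 3 5 6)(4 8)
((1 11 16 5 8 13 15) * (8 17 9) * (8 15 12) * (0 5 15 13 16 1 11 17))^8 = (1 11 15 16 8 12 13 9 17)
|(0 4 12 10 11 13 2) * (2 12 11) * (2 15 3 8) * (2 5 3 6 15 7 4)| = 6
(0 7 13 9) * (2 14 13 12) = (0 7 12 2 14 13 9) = [7, 1, 14, 3, 4, 5, 6, 12, 8, 0, 10, 11, 2, 9, 13]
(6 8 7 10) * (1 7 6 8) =(1 7 10 8 6) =[0, 7, 2, 3, 4, 5, 1, 10, 6, 9, 8]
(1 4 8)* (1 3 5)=[0, 4, 2, 5, 8, 1, 6, 7, 3]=(1 4 8 3 5)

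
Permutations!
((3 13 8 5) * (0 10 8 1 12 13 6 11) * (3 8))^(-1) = (0 11 6 3 10)(1 13 12)(5 8)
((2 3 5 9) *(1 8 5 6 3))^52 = ((1 8 5 9 2)(3 6))^52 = (1 5 2 8 9)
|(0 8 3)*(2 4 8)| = 5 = |(0 2 4 8 3)|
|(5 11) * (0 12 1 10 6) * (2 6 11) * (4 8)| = 8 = |(0 12 1 10 11 5 2 6)(4 8)|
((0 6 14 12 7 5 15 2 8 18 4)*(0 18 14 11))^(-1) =((0 6 11)(2 8 14 12 7 5 15)(4 18))^(-1) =(0 11 6)(2 15 5 7 12 14 8)(4 18)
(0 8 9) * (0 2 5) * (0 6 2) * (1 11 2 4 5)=[8, 11, 1, 3, 5, 6, 4, 7, 9, 0, 10, 2]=(0 8 9)(1 11 2)(4 5 6)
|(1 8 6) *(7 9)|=|(1 8 6)(7 9)|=6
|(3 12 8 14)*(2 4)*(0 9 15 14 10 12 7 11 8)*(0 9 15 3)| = 42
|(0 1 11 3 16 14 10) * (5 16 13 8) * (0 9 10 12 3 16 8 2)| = 18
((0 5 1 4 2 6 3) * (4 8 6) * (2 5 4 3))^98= ((0 4 5 1 8 6 2 3))^98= (0 5 8 2)(1 6 3 4)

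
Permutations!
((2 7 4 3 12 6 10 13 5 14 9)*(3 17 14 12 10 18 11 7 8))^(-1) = (2 9 14 17 4 7 11 18 6 12 5 13 10 3 8)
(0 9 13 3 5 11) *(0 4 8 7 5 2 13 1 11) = (0 9 1 11 4 8 7 5)(2 13 3) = [9, 11, 13, 2, 8, 0, 6, 5, 7, 1, 10, 4, 12, 3]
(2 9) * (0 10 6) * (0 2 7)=(0 10 6 2 9 7)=[10, 1, 9, 3, 4, 5, 2, 0, 8, 7, 6]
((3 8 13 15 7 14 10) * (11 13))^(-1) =(3 10 14 7 15 13 11 8)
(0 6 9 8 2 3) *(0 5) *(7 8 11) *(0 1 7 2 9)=[6, 7, 3, 5, 4, 1, 0, 8, 9, 11, 10, 2]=(0 6)(1 7 8 9 11 2 3 5)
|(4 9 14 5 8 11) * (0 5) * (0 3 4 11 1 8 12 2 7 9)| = 18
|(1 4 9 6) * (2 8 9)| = 6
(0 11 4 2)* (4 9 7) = [11, 1, 0, 3, 2, 5, 6, 4, 8, 7, 10, 9] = (0 11 9 7 4 2)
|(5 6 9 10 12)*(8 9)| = |(5 6 8 9 10 12)| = 6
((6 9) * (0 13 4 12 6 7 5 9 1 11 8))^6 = ((0 13 4 12 6 1 11 8)(5 9 7))^6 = (0 11 6 4)(1 12 13 8)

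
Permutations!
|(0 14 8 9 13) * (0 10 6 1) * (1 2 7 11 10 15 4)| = 40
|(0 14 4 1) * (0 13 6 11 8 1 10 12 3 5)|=|(0 14 4 10 12 3 5)(1 13 6 11 8)|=35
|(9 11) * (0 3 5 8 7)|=10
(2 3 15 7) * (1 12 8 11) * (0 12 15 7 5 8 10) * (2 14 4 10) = (0 12 2 3 7 14 4 10)(1 15 5 8 11) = [12, 15, 3, 7, 10, 8, 6, 14, 11, 9, 0, 1, 2, 13, 4, 5]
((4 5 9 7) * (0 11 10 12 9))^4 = ((0 11 10 12 9 7 4 5))^4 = (0 9)(4 10)(5 12)(7 11)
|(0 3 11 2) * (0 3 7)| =6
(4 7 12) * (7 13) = [0, 1, 2, 3, 13, 5, 6, 12, 8, 9, 10, 11, 4, 7] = (4 13 7 12)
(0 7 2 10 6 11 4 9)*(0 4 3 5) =(0 7 2 10 6 11 3 5)(4 9) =[7, 1, 10, 5, 9, 0, 11, 2, 8, 4, 6, 3]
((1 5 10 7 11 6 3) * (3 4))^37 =(1 6 10 3 11 5 4 7) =((1 5 10 7 11 6 4 3))^37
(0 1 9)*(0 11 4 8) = [1, 9, 2, 3, 8, 5, 6, 7, 0, 11, 10, 4] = (0 1 9 11 4 8)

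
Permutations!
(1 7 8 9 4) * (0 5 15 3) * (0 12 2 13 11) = (0 5 15 3 12 2 13 11)(1 7 8 9 4) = [5, 7, 13, 12, 1, 15, 6, 8, 9, 4, 10, 0, 2, 11, 14, 3]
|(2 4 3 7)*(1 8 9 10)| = |(1 8 9 10)(2 4 3 7)| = 4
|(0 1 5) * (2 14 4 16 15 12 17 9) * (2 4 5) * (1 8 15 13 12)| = |(0 8 15 1 2 14 5)(4 16 13 12 17 9)| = 42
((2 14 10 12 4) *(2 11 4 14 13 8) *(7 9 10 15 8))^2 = ((2 13 7 9 10 12 14 15 8)(4 11))^2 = (2 7 10 14 8 13 9 12 15)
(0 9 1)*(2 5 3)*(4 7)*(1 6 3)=[9, 0, 5, 2, 7, 1, 3, 4, 8, 6]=(0 9 6 3 2 5 1)(4 7)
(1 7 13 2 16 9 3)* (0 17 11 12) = [17, 7, 16, 1, 4, 5, 6, 13, 8, 3, 10, 12, 0, 2, 14, 15, 9, 11] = (0 17 11 12)(1 7 13 2 16 9 3)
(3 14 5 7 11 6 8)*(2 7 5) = (2 7 11 6 8 3 14) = [0, 1, 7, 14, 4, 5, 8, 11, 3, 9, 10, 6, 12, 13, 2]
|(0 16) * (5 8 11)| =|(0 16)(5 8 11)| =6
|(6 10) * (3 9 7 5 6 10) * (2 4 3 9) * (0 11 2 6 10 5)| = 8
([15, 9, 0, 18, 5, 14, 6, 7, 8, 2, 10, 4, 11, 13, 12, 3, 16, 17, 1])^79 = [3, 2, 15, 1, 11, 4, 6, 7, 8, 0, 10, 12, 14, 13, 5, 18, 16, 17, 9]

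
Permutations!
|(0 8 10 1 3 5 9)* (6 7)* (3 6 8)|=20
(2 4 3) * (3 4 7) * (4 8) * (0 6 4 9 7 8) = (0 6 4)(2 8 9 7 3) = [6, 1, 8, 2, 0, 5, 4, 3, 9, 7]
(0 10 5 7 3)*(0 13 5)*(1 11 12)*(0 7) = (0 10 7 3 13 5)(1 11 12) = [10, 11, 2, 13, 4, 0, 6, 3, 8, 9, 7, 12, 1, 5]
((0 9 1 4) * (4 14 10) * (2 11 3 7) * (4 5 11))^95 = ((0 9 1 14 10 5 11 3 7 2 4))^95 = (0 3 14 4 11 1 2 5 9 7 10)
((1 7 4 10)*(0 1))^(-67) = (0 4 1 10 7)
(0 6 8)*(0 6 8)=(0 8 6)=[8, 1, 2, 3, 4, 5, 0, 7, 6]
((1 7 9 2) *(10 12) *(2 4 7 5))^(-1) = (1 2 5)(4 9 7)(10 12)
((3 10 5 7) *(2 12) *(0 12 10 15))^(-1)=(0 15 3 7 5 10 2 12)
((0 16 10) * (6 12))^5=((0 16 10)(6 12))^5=(0 10 16)(6 12)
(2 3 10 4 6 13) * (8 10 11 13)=[0, 1, 3, 11, 6, 5, 8, 7, 10, 9, 4, 13, 12, 2]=(2 3 11 13)(4 6 8 10)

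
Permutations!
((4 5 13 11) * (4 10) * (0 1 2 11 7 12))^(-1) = (0 12 7 13 5 4 10 11 2 1)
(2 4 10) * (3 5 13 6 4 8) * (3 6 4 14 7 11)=(2 8 6 14 7 11 3 5 13 4 10)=[0, 1, 8, 5, 10, 13, 14, 11, 6, 9, 2, 3, 12, 4, 7]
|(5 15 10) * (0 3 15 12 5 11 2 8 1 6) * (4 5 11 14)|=13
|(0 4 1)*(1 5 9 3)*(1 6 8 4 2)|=6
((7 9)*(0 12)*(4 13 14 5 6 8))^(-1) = (0 12)(4 8 6 5 14 13)(7 9)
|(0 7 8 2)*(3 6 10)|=|(0 7 8 2)(3 6 10)|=12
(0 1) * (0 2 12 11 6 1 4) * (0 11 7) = (0 4 11 6 1 2 12 7) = [4, 2, 12, 3, 11, 5, 1, 0, 8, 9, 10, 6, 7]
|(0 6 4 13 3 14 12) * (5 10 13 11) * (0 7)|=11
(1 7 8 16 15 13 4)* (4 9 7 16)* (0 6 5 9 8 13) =(0 6 5 9 7 13 8 4 1 16 15) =[6, 16, 2, 3, 1, 9, 5, 13, 4, 7, 10, 11, 12, 8, 14, 0, 15]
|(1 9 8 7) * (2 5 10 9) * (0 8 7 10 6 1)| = |(0 8 10 9 7)(1 2 5 6)| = 20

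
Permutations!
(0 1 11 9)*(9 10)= (0 1 11 10 9)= [1, 11, 2, 3, 4, 5, 6, 7, 8, 0, 9, 10]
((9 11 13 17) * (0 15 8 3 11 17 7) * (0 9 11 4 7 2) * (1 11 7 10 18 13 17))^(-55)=(0 2 13 18 10 4 3 8 15)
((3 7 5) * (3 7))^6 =((5 7))^6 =(7)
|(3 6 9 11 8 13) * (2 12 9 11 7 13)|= |(2 12 9 7 13 3 6 11 8)|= 9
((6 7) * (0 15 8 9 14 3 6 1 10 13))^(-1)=(0 13 10 1 7 6 3 14 9 8 15)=((0 15 8 9 14 3 6 7 1 10 13))^(-1)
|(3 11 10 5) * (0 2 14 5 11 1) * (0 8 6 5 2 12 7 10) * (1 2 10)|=|(0 12 7 1 8 6 5 3 2 14 10 11)|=12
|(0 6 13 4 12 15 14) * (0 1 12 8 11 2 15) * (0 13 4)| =|(0 6 4 8 11 2 15 14 1 12 13)| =11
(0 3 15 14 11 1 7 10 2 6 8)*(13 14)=[3, 7, 6, 15, 4, 5, 8, 10, 0, 9, 2, 1, 12, 14, 11, 13]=(0 3 15 13 14 11 1 7 10 2 6 8)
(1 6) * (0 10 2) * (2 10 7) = (10)(0 7 2)(1 6) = [7, 6, 0, 3, 4, 5, 1, 2, 8, 9, 10]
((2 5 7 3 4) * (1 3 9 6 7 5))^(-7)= (1 3 4 2)(6 9 7)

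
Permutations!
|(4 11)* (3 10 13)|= |(3 10 13)(4 11)|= 6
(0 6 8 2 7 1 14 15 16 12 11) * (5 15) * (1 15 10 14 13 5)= (0 6 8 2 7 15 16 12 11)(1 13 5 10 14)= [6, 13, 7, 3, 4, 10, 8, 15, 2, 9, 14, 0, 11, 5, 1, 16, 12]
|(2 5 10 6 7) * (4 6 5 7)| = |(2 7)(4 6)(5 10)| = 2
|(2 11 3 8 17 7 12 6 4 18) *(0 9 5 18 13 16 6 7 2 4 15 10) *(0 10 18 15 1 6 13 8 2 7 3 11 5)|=|(0 9)(1 6)(2 5 15 18 4 8 17 7 12 3)(13 16)|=10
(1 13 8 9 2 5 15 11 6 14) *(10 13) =(1 10 13 8 9 2 5 15 11 6 14) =[0, 10, 5, 3, 4, 15, 14, 7, 9, 2, 13, 6, 12, 8, 1, 11]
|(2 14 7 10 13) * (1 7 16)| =7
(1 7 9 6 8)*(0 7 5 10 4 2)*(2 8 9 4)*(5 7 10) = (0 10 2)(1 7 4 8)(6 9) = [10, 7, 0, 3, 8, 5, 9, 4, 1, 6, 2]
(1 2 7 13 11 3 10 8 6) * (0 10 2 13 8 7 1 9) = (0 10 7 8 6 9)(1 13 11 3 2) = [10, 13, 1, 2, 4, 5, 9, 8, 6, 0, 7, 3, 12, 11]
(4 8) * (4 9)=(4 8 9)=[0, 1, 2, 3, 8, 5, 6, 7, 9, 4]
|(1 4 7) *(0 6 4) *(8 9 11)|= |(0 6 4 7 1)(8 9 11)|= 15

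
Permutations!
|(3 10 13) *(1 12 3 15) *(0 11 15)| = 8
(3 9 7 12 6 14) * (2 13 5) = (2 13 5)(3 9 7 12 6 14) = [0, 1, 13, 9, 4, 2, 14, 12, 8, 7, 10, 11, 6, 5, 3]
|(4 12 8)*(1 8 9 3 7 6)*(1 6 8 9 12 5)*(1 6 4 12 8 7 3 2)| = |(1 9 2)(4 5 6)(8 12)| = 6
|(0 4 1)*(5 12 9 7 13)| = 15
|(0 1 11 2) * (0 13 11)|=|(0 1)(2 13 11)|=6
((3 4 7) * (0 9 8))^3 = (9)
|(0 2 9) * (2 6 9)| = |(0 6 9)| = 3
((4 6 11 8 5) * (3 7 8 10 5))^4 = ((3 7 8)(4 6 11 10 5))^4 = (3 7 8)(4 5 10 11 6)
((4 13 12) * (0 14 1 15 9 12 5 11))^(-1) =(0 11 5 13 4 12 9 15 1 14)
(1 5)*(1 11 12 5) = (5 11 12) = [0, 1, 2, 3, 4, 11, 6, 7, 8, 9, 10, 12, 5]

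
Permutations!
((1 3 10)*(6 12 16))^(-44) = ((1 3 10)(6 12 16))^(-44) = (1 3 10)(6 12 16)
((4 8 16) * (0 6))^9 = (16)(0 6)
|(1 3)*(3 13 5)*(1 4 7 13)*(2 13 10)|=|(2 13 5 3 4 7 10)|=7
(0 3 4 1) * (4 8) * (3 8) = [8, 0, 2, 3, 1, 5, 6, 7, 4] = (0 8 4 1)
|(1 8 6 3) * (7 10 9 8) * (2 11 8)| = |(1 7 10 9 2 11 8 6 3)| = 9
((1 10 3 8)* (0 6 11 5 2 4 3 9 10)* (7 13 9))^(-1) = ((0 6 11 5 2 4 3 8 1)(7 13 9 10))^(-1) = (0 1 8 3 4 2 5 11 6)(7 10 9 13)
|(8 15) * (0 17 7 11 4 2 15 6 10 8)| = 21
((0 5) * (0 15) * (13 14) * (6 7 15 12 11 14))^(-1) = (0 15 7 6 13 14 11 12 5)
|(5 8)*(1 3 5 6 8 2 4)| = 10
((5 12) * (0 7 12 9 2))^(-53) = (0 7 12 5 9 2)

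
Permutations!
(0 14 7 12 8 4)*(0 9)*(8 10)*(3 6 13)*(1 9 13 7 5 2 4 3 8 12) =(0 14 5 2 4 13 8 3 6 7 1 9)(10 12) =[14, 9, 4, 6, 13, 2, 7, 1, 3, 0, 12, 11, 10, 8, 5]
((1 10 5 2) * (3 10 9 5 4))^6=((1 9 5 2)(3 10 4))^6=(10)(1 5)(2 9)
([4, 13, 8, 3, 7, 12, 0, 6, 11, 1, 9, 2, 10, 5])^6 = [7, 1, 2, 3, 6, 5, 4, 0, 8, 9, 10, 11, 12, 13]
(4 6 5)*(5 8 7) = (4 6 8 7 5) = [0, 1, 2, 3, 6, 4, 8, 5, 7]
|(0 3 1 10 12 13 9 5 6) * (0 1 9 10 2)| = 21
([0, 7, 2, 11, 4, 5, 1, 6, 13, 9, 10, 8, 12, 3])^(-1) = (1 6 7)(3 13 8 11)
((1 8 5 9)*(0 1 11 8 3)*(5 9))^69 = ((0 1 3)(8 9 11))^69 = (11)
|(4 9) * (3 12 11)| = 6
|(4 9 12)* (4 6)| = |(4 9 12 6)| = 4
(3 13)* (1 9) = [0, 9, 2, 13, 4, 5, 6, 7, 8, 1, 10, 11, 12, 3] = (1 9)(3 13)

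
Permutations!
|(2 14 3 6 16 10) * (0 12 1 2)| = |(0 12 1 2 14 3 6 16 10)| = 9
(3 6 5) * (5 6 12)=(3 12 5)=[0, 1, 2, 12, 4, 3, 6, 7, 8, 9, 10, 11, 5]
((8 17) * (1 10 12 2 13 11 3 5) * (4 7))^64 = (17)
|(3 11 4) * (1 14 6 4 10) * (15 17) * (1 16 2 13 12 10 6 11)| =30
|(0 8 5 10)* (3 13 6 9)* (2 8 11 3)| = |(0 11 3 13 6 9 2 8 5 10)| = 10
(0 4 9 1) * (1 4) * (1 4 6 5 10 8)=(0 4 9 6 5 10 8 1)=[4, 0, 2, 3, 9, 10, 5, 7, 1, 6, 8]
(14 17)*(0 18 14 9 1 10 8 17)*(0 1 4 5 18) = [0, 10, 2, 3, 5, 18, 6, 7, 17, 4, 8, 11, 12, 13, 1, 15, 16, 9, 14] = (1 10 8 17 9 4 5 18 14)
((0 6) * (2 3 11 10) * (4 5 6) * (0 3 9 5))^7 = ((0 4)(2 9 5 6 3 11 10))^7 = (11)(0 4)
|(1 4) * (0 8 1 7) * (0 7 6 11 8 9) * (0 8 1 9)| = |(1 4 6 11)(8 9)| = 4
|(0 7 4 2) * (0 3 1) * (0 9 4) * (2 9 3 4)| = 6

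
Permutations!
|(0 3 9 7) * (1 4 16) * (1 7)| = |(0 3 9 1 4 16 7)| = 7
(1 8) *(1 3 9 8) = [0, 1, 2, 9, 4, 5, 6, 7, 3, 8] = (3 9 8)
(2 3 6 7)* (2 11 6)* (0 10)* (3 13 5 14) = [10, 1, 13, 2, 4, 14, 7, 11, 8, 9, 0, 6, 12, 5, 3] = (0 10)(2 13 5 14 3)(6 7 11)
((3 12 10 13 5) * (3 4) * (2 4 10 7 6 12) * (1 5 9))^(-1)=((1 5 10 13 9)(2 4 3)(6 12 7))^(-1)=(1 9 13 10 5)(2 3 4)(6 7 12)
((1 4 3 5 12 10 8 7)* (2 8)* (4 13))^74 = (1 5 8 4 10)(2 13 12 7 3)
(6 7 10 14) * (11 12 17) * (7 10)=(6 10 14)(11 12 17)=[0, 1, 2, 3, 4, 5, 10, 7, 8, 9, 14, 12, 17, 13, 6, 15, 16, 11]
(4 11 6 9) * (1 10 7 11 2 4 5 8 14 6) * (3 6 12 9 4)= (1 10 7 11)(2 3 6 4)(5 8 14 12 9)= [0, 10, 3, 6, 2, 8, 4, 11, 14, 5, 7, 1, 9, 13, 12]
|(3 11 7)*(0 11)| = 4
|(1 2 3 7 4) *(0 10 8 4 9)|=|(0 10 8 4 1 2 3 7 9)|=9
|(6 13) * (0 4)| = |(0 4)(6 13)| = 2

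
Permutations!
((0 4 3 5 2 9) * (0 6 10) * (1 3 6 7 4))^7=((0 1 3 5 2 9 7 4 6 10))^7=(0 4 2 1 6 9 3 10 7 5)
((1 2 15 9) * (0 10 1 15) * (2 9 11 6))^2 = ((0 10 1 9 15 11 6 2))^2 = (0 1 15 6)(2 10 9 11)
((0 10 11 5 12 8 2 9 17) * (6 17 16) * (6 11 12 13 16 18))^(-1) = (0 17 6 18 9 2 8 12 10)(5 11 16 13)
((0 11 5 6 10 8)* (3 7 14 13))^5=(0 8 10 6 5 11)(3 7 14 13)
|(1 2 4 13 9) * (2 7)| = |(1 7 2 4 13 9)| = 6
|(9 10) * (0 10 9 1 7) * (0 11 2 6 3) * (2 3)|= |(0 10 1 7 11 3)(2 6)|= 6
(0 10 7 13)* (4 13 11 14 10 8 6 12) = (0 8 6 12 4 13)(7 11 14 10) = [8, 1, 2, 3, 13, 5, 12, 11, 6, 9, 7, 14, 4, 0, 10]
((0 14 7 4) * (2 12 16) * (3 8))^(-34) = (0 7)(2 16 12)(4 14) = ((0 14 7 4)(2 12 16)(3 8))^(-34)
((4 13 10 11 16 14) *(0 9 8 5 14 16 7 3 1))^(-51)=((16)(0 9 8 5 14 4 13 10 11 7 3 1))^(-51)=(16)(0 7 13 5)(1 11 4 8)(3 10 14 9)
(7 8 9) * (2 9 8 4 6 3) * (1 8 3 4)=(1 8 3 2 9 7)(4 6)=[0, 8, 9, 2, 6, 5, 4, 1, 3, 7]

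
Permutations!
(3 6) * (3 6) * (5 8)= [0, 1, 2, 3, 4, 8, 6, 7, 5]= (5 8)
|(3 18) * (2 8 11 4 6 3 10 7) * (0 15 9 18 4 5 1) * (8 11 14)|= |(0 15 9 18 10 7 2 11 5 1)(3 4 6)(8 14)|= 30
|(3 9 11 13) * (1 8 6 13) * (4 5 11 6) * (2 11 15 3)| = 11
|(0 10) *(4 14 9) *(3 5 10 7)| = 15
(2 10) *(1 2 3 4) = (1 2 10 3 4) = [0, 2, 10, 4, 1, 5, 6, 7, 8, 9, 3]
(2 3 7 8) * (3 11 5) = (2 11 5 3 7 8) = [0, 1, 11, 7, 4, 3, 6, 8, 2, 9, 10, 5]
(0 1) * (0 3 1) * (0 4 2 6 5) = (0 4 2 6 5)(1 3) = [4, 3, 6, 1, 2, 0, 5]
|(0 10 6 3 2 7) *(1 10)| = |(0 1 10 6 3 2 7)| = 7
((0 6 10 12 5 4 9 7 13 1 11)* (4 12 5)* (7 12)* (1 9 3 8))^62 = (0 8 12 7 6 1 4 13 10 11 3 9 5) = ((0 6 10 5 7 13 9 12 4 3 8 1 11))^62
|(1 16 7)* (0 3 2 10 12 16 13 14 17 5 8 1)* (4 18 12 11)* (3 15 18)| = |(0 15 18 12 16 7)(1 13 14 17 5 8)(2 10 11 4 3)| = 30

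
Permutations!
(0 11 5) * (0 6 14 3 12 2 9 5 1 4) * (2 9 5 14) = (0 11 1 4)(2 5 6)(3 12 9 14) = [11, 4, 5, 12, 0, 6, 2, 7, 8, 14, 10, 1, 9, 13, 3]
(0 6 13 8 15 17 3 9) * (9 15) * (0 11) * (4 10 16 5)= (0 6 13 8 9 11)(3 15 17)(4 10 16 5)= [6, 1, 2, 15, 10, 4, 13, 7, 9, 11, 16, 0, 12, 8, 14, 17, 5, 3]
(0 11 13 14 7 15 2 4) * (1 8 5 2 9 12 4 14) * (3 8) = (0 11 13 1 3 8 5 2 14 7 15 9 12 4) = [11, 3, 14, 8, 0, 2, 6, 15, 5, 12, 10, 13, 4, 1, 7, 9]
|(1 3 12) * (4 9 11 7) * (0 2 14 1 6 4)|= 11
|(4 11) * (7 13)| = 2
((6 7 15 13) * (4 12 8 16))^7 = (4 16 8 12)(6 13 15 7)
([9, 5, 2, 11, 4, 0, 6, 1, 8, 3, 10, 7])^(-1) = [5, 7, 2, 9, 4, 1, 6, 11, 8, 0, 10, 3]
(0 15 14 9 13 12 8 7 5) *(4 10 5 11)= (0 15 14 9 13 12 8 7 11 4 10 5)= [15, 1, 2, 3, 10, 0, 6, 11, 7, 13, 5, 4, 8, 12, 9, 14]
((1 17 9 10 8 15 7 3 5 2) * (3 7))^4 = (1 8 2 10 5 9 3 17 15) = ((1 17 9 10 8 15 3 5 2))^4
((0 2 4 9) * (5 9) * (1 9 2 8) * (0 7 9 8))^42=((1 8)(2 4 5)(7 9))^42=(9)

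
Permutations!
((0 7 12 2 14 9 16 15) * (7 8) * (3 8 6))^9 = (0 16 14 12 8 6 15 9 2 7 3)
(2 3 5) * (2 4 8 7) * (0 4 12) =(0 4 8 7 2 3 5 12) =[4, 1, 3, 5, 8, 12, 6, 2, 7, 9, 10, 11, 0]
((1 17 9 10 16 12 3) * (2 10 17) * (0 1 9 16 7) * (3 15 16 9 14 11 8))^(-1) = ((0 1 2 10 7)(3 14 11 8)(9 17)(12 15 16))^(-1) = (0 7 10 2 1)(3 8 11 14)(9 17)(12 16 15)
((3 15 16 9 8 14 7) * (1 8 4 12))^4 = (1 3 4 14 16)(7 9 8 15 12)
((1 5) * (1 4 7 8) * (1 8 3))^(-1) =(8)(1 3 7 4 5)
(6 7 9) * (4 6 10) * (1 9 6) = (1 9 10 4)(6 7) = [0, 9, 2, 3, 1, 5, 7, 6, 8, 10, 4]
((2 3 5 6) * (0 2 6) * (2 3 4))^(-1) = (6)(0 5 3)(2 4)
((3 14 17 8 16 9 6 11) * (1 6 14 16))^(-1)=(1 8 17 14 9 16 3 11 6)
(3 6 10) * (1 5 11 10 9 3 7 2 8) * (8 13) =(1 5 11 10 7 2 13 8)(3 6 9) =[0, 5, 13, 6, 4, 11, 9, 2, 1, 3, 7, 10, 12, 8]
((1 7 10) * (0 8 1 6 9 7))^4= (10)(0 8 1)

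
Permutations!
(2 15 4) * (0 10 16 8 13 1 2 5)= (0 10 16 8 13 1 2 15 4 5)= [10, 2, 15, 3, 5, 0, 6, 7, 13, 9, 16, 11, 12, 1, 14, 4, 8]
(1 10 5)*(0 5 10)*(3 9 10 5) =(0 3 9 10 5 1) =[3, 0, 2, 9, 4, 1, 6, 7, 8, 10, 5]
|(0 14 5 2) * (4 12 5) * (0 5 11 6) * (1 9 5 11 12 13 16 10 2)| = 9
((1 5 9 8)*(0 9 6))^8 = (0 8 5)(1 6 9)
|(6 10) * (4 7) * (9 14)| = |(4 7)(6 10)(9 14)| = 2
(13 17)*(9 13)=(9 13 17)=[0, 1, 2, 3, 4, 5, 6, 7, 8, 13, 10, 11, 12, 17, 14, 15, 16, 9]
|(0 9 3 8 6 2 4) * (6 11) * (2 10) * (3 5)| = |(0 9 5 3 8 11 6 10 2 4)| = 10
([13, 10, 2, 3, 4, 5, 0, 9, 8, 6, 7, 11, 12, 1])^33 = [9, 0, 2, 3, 4, 5, 7, 1, 8, 10, 13, 11, 12, 6]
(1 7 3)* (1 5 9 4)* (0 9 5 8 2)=[9, 7, 0, 8, 1, 5, 6, 3, 2, 4]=(0 9 4 1 7 3 8 2)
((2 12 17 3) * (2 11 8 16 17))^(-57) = ((2 12)(3 11 8 16 17))^(-57) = (2 12)(3 16 11 17 8)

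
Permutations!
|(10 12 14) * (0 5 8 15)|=12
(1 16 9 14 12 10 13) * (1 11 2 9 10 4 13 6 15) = (1 16 10 6 15)(2 9 14 12 4 13 11) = [0, 16, 9, 3, 13, 5, 15, 7, 8, 14, 6, 2, 4, 11, 12, 1, 10]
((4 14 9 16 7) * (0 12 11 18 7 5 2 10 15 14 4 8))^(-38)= (0 7 11)(2 9 10 16 15 5 14)(8 18 12)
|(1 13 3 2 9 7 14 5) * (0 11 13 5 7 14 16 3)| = |(0 11 13)(1 5)(2 9 14 7 16 3)| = 6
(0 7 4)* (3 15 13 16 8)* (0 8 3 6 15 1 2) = (0 7 4 8 6 15 13 16 3 1 2) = [7, 2, 0, 1, 8, 5, 15, 4, 6, 9, 10, 11, 12, 16, 14, 13, 3]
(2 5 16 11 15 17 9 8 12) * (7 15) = (2 5 16 11 7 15 17 9 8 12) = [0, 1, 5, 3, 4, 16, 6, 15, 12, 8, 10, 7, 2, 13, 14, 17, 11, 9]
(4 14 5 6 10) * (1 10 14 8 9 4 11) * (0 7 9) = [7, 10, 2, 3, 8, 6, 14, 9, 0, 4, 11, 1, 12, 13, 5] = (0 7 9 4 8)(1 10 11)(5 6 14)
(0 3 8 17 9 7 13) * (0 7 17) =(0 3 8)(7 13)(9 17) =[3, 1, 2, 8, 4, 5, 6, 13, 0, 17, 10, 11, 12, 7, 14, 15, 16, 9]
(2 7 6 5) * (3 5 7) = (2 3 5)(6 7) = [0, 1, 3, 5, 4, 2, 7, 6]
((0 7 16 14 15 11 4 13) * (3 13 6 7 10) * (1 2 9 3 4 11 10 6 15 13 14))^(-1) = (0 13 14 3 9 2 1 16 7 6)(4 10 15)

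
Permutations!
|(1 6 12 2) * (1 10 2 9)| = 4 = |(1 6 12 9)(2 10)|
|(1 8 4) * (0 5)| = |(0 5)(1 8 4)| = 6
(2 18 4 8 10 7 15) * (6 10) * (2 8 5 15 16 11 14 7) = (2 18 4 5 15 8 6 10)(7 16 11 14) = [0, 1, 18, 3, 5, 15, 10, 16, 6, 9, 2, 14, 12, 13, 7, 8, 11, 17, 4]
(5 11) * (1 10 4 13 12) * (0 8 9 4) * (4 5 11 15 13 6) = [8, 10, 2, 3, 6, 15, 4, 7, 9, 5, 0, 11, 1, 12, 14, 13] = (0 8 9 5 15 13 12 1 10)(4 6)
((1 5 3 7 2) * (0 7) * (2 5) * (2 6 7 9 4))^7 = ((0 9 4 2 1 6 7 5 3))^7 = (0 5 6 2 9 3 7 1 4)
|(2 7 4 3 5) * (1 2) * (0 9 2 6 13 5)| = |(0 9 2 7 4 3)(1 6 13 5)| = 12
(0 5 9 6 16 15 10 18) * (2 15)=(0 5 9 6 16 2 15 10 18)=[5, 1, 15, 3, 4, 9, 16, 7, 8, 6, 18, 11, 12, 13, 14, 10, 2, 17, 0]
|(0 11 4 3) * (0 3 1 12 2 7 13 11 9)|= 14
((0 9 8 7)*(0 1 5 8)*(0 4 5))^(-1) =(0 1 7 8 5 4 9)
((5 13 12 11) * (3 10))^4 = (13) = ((3 10)(5 13 12 11))^4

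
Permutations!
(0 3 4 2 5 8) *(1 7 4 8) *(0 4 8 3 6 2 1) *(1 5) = (0 6 2 1 7 8 4 5) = [6, 7, 1, 3, 5, 0, 2, 8, 4]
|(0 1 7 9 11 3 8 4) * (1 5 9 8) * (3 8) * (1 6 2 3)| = 6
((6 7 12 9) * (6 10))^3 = (6 9 7 10 12)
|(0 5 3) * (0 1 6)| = |(0 5 3 1 6)| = 5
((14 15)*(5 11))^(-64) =((5 11)(14 15))^(-64) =(15)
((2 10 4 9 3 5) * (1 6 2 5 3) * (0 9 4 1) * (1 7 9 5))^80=(10)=((0 5 1 6 2 10 7 9))^80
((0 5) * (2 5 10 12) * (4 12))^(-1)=(0 5 2 12 4 10)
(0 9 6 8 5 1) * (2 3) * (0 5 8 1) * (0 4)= (0 9 6 1 5 4)(2 3)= [9, 5, 3, 2, 0, 4, 1, 7, 8, 6]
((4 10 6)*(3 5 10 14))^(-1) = (3 14 4 6 10 5)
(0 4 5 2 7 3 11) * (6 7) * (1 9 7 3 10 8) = [4, 9, 6, 11, 5, 2, 3, 10, 1, 7, 8, 0] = (0 4 5 2 6 3 11)(1 9 7 10 8)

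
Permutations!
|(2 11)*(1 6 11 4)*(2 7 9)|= 7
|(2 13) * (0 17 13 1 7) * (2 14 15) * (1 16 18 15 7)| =|(0 17 13 14 7)(2 16 18 15)| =20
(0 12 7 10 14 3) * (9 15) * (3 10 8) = (0 12 7 8 3)(9 15)(10 14) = [12, 1, 2, 0, 4, 5, 6, 8, 3, 15, 14, 11, 7, 13, 10, 9]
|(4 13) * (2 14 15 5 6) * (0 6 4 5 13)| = |(0 6 2 14 15 13 5 4)| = 8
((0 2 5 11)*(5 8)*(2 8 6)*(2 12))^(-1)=(0 11 5 8)(2 12 6)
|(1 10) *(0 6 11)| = |(0 6 11)(1 10)| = 6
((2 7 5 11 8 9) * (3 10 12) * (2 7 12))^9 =(2 12 3 10)(5 7 9 8 11)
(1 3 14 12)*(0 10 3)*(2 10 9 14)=[9, 0, 10, 2, 4, 5, 6, 7, 8, 14, 3, 11, 1, 13, 12]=(0 9 14 12 1)(2 10 3)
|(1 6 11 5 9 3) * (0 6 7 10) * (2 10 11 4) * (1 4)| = |(0 6 1 7 11 5 9 3 4 2 10)| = 11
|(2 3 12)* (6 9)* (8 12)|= |(2 3 8 12)(6 9)|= 4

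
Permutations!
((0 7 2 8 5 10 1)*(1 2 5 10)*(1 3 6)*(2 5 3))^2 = (0 3 1 7 6)(2 10)(5 8) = ((0 7 3 6 1)(2 8 10 5))^2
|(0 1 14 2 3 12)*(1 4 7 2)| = |(0 4 7 2 3 12)(1 14)| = 6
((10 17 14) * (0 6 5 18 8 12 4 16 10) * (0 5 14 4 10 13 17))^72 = (18)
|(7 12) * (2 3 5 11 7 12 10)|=|(12)(2 3 5 11 7 10)|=6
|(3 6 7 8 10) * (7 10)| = |(3 6 10)(7 8)| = 6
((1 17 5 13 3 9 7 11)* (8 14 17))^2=((1 8 14 17 5 13 3 9 7 11))^2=(1 14 5 3 7)(8 17 13 9 11)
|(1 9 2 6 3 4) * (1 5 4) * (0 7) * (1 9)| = |(0 7)(2 6 3 9)(4 5)| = 4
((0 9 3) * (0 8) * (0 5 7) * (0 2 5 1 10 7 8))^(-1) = ((0 9 3)(1 10 7 2 5 8))^(-1) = (0 3 9)(1 8 5 2 7 10)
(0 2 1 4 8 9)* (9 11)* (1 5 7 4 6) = [2, 6, 5, 3, 8, 7, 1, 4, 11, 0, 10, 9] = (0 2 5 7 4 8 11 9)(1 6)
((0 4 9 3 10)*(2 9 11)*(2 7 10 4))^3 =(0 3 7 2 4 10 9 11)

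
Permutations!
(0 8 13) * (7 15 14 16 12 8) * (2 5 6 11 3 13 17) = (0 7 15 14 16 12 8 17 2 5 6 11 3 13) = [7, 1, 5, 13, 4, 6, 11, 15, 17, 9, 10, 3, 8, 0, 16, 14, 12, 2]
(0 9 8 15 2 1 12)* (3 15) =(0 9 8 3 15 2 1 12) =[9, 12, 1, 15, 4, 5, 6, 7, 3, 8, 10, 11, 0, 13, 14, 2]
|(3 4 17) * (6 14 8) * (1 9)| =6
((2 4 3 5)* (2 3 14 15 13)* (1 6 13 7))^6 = (1 15 4 13)(2 6 7 14)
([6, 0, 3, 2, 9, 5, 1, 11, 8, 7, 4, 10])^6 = (4 9 7 11 10)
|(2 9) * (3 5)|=2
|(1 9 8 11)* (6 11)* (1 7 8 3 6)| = 7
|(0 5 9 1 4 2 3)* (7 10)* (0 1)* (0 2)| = 14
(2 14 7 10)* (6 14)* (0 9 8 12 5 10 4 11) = (0 9 8 12 5 10 2 6 14 7 4 11) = [9, 1, 6, 3, 11, 10, 14, 4, 12, 8, 2, 0, 5, 13, 7]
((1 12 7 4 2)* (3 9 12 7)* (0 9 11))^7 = (0 12 11 9 3)(1 2 4 7)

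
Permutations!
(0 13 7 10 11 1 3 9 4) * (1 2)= (0 13 7 10 11 2 1 3 9 4)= [13, 3, 1, 9, 0, 5, 6, 10, 8, 4, 11, 2, 12, 7]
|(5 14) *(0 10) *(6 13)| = 2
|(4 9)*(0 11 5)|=|(0 11 5)(4 9)|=6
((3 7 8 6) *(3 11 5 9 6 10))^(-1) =(3 10 8 7)(5 11 6 9)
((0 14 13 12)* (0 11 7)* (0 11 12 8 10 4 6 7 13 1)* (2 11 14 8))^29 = (0 7 10 1 6 8 14 4)(2 13 11)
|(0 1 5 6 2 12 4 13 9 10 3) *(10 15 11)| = |(0 1 5 6 2 12 4 13 9 15 11 10 3)| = 13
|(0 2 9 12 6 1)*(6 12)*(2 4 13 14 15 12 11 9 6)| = |(0 4 13 14 15 12 11 9 2 6 1)| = 11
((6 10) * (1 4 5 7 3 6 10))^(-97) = ((10)(1 4 5 7 3 6))^(-97) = (10)(1 6 3 7 5 4)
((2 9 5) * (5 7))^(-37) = (2 5 7 9)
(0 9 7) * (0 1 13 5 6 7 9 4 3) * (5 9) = (0 4 3)(1 13 9 5 6 7) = [4, 13, 2, 0, 3, 6, 7, 1, 8, 5, 10, 11, 12, 9]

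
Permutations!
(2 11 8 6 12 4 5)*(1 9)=(1 9)(2 11 8 6 12 4 5)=[0, 9, 11, 3, 5, 2, 12, 7, 6, 1, 10, 8, 4]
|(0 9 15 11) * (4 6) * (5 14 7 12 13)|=|(0 9 15 11)(4 6)(5 14 7 12 13)|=20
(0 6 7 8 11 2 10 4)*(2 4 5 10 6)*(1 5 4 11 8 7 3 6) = (11)(0 2 1 5 10 4)(3 6) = [2, 5, 1, 6, 0, 10, 3, 7, 8, 9, 4, 11]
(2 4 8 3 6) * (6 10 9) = (2 4 8 3 10 9 6) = [0, 1, 4, 10, 8, 5, 2, 7, 3, 6, 9]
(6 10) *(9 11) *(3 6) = (3 6 10)(9 11) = [0, 1, 2, 6, 4, 5, 10, 7, 8, 11, 3, 9]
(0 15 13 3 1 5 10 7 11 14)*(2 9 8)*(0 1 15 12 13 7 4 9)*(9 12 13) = (0 13 3 15 7 11 14 1 5 10 4 12 9 8 2) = [13, 5, 0, 15, 12, 10, 6, 11, 2, 8, 4, 14, 9, 3, 1, 7]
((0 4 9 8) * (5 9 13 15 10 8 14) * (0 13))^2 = (5 14 9)(8 15)(10 13)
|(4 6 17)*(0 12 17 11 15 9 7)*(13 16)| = |(0 12 17 4 6 11 15 9 7)(13 16)| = 18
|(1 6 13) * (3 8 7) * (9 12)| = |(1 6 13)(3 8 7)(9 12)| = 6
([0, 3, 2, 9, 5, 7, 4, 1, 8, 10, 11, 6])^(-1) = (1 7 5 4 6 11 10 9 3)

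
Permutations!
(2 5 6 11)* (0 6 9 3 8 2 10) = [6, 1, 5, 8, 4, 9, 11, 7, 2, 3, 0, 10] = (0 6 11 10)(2 5 9 3 8)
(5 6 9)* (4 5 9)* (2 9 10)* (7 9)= (2 7 9 10)(4 5 6)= [0, 1, 7, 3, 5, 6, 4, 9, 8, 10, 2]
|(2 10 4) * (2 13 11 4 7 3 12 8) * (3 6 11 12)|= 9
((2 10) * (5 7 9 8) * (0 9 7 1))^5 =(2 10)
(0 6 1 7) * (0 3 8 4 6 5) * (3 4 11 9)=(0 5)(1 7 4 6)(3 8 11 9)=[5, 7, 2, 8, 6, 0, 1, 4, 11, 3, 10, 9]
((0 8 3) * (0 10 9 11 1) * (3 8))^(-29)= ((0 3 10 9 11 1))^(-29)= (0 3 10 9 11 1)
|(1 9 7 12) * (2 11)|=4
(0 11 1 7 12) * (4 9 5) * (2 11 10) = [10, 7, 11, 3, 9, 4, 6, 12, 8, 5, 2, 1, 0] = (0 10 2 11 1 7 12)(4 9 5)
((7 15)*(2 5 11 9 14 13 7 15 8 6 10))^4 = ((15)(2 5 11 9 14 13 7 8 6 10))^4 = (15)(2 14 6 11 7)(5 13 10 9 8)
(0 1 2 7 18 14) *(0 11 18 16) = (0 1 2 7 16)(11 18 14) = [1, 2, 7, 3, 4, 5, 6, 16, 8, 9, 10, 18, 12, 13, 11, 15, 0, 17, 14]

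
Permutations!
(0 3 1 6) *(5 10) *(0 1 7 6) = (0 3 7 6 1)(5 10) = [3, 0, 2, 7, 4, 10, 1, 6, 8, 9, 5]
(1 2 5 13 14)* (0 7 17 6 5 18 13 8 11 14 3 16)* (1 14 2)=(0 7 17 6 5 8 11 2 18 13 3 16)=[7, 1, 18, 16, 4, 8, 5, 17, 11, 9, 10, 2, 12, 3, 14, 15, 0, 6, 13]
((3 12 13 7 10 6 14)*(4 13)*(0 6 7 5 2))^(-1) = (0 2 5 13 4 12 3 14 6)(7 10)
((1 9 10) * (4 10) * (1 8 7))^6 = ((1 9 4 10 8 7))^6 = (10)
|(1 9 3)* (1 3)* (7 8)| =2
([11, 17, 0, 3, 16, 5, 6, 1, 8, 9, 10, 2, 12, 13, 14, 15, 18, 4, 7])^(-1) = (0 2 11)(1 7 18 16 4 17)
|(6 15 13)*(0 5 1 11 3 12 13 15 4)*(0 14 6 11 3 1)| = |(15)(0 5)(1 3 12 13 11)(4 14 6)| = 30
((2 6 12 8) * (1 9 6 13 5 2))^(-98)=((1 9 6 12 8)(2 13 5))^(-98)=(1 6 8 9 12)(2 13 5)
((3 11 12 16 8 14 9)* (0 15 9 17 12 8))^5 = (0 8)(3 12)(9 17)(11 16)(14 15)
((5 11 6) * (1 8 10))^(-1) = (1 10 8)(5 6 11)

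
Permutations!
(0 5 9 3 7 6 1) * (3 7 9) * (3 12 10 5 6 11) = (0 6 1)(3 9 7 11)(5 12 10) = [6, 0, 2, 9, 4, 12, 1, 11, 8, 7, 5, 3, 10]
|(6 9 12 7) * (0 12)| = |(0 12 7 6 9)| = 5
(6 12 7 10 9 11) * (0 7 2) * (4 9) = (0 7 10 4 9 11 6 12 2) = [7, 1, 0, 3, 9, 5, 12, 10, 8, 11, 4, 6, 2]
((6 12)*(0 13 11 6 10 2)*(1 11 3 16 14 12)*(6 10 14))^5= (0 1 13 11 3 10 16 2 6)(12 14)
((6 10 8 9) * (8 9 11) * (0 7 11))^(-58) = ((0 7 11 8)(6 10 9))^(-58) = (0 11)(6 9 10)(7 8)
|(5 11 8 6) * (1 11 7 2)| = |(1 11 8 6 5 7 2)| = 7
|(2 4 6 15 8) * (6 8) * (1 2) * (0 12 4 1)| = |(0 12 4 8)(1 2)(6 15)| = 4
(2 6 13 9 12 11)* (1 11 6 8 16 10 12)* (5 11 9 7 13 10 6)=(1 9)(2 8 16 6 10 12 5 11)(7 13)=[0, 9, 8, 3, 4, 11, 10, 13, 16, 1, 12, 2, 5, 7, 14, 15, 6]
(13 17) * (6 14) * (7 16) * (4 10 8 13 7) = (4 10 8 13 17 7 16)(6 14) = [0, 1, 2, 3, 10, 5, 14, 16, 13, 9, 8, 11, 12, 17, 6, 15, 4, 7]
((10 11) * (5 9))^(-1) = ((5 9)(10 11))^(-1) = (5 9)(10 11)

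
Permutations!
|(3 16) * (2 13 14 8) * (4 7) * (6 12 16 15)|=|(2 13 14 8)(3 15 6 12 16)(4 7)|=20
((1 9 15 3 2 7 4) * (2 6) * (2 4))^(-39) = ((1 9 15 3 6 4)(2 7))^(-39) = (1 3)(2 7)(4 15)(6 9)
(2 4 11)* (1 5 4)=(1 5 4 11 2)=[0, 5, 1, 3, 11, 4, 6, 7, 8, 9, 10, 2]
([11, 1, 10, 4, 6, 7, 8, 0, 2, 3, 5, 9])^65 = (0 7 5 10 2 8 6 4 3 9 11)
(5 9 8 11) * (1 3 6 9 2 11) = (1 3 6 9 8)(2 11 5) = [0, 3, 11, 6, 4, 2, 9, 7, 1, 8, 10, 5]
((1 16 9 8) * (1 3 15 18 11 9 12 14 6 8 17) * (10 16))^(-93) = ((1 10 16 12 14 6 8 3 15 18 11 9 17))^(-93) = (1 9 18 3 6 12 10 17 11 15 8 14 16)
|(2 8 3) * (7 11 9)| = 3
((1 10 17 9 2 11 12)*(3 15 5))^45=((1 10 17 9 2 11 12)(3 15 5))^45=(1 9 12 17 11 10 2)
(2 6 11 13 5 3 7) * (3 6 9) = (2 9 3 7)(5 6 11 13) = [0, 1, 9, 7, 4, 6, 11, 2, 8, 3, 10, 13, 12, 5]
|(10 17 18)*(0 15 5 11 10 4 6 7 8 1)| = |(0 15 5 11 10 17 18 4 6 7 8 1)| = 12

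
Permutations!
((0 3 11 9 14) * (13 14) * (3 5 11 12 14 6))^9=(14)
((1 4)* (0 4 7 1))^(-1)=(0 4)(1 7)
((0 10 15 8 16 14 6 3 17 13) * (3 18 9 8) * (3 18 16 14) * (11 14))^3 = (0 18 11 16 13 15 8 6 17 10 9 14 3)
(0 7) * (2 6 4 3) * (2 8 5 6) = (0 7)(3 8 5 6 4) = [7, 1, 2, 8, 3, 6, 4, 0, 5]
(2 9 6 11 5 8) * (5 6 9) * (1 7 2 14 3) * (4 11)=(1 7 2 5 8 14 3)(4 11 6)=[0, 7, 5, 1, 11, 8, 4, 2, 14, 9, 10, 6, 12, 13, 3]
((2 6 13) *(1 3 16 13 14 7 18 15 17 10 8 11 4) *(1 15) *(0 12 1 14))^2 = ((0 12 1 3 16 13 2 6)(4 15 17 10 8 11)(7 18 14))^2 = (0 1 16 2)(3 13 6 12)(4 17 8)(7 14 18)(10 11 15)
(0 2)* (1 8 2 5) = (0 5 1 8 2) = [5, 8, 0, 3, 4, 1, 6, 7, 2]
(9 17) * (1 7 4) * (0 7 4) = [7, 4, 2, 3, 1, 5, 6, 0, 8, 17, 10, 11, 12, 13, 14, 15, 16, 9] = (0 7)(1 4)(9 17)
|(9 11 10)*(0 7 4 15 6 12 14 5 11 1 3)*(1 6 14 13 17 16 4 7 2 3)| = |(0 2 3)(4 15 14 5 11 10 9 6 12 13 17 16)| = 12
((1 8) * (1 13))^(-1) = ((1 8 13))^(-1) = (1 13 8)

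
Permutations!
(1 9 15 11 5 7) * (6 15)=(1 9 6 15 11 5 7)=[0, 9, 2, 3, 4, 7, 15, 1, 8, 6, 10, 5, 12, 13, 14, 11]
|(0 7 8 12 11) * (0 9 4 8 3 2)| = 20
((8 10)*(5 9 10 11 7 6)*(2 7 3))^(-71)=(2 7 6 5 9 10 8 11 3)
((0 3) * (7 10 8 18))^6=((0 3)(7 10 8 18))^6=(7 8)(10 18)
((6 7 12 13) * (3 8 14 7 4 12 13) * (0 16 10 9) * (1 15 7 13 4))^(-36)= ((0 16 10 9)(1 15 7 4 12 3 8 14 13 6))^(-36)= (16)(1 12 13 7 8)(3 6 4 14 15)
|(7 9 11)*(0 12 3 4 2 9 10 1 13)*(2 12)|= 24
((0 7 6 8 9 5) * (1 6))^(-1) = (0 5 9 8 6 1 7)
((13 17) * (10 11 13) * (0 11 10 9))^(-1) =(0 9 17 13 11)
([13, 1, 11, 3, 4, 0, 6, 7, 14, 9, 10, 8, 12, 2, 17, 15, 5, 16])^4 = [8, 1, 17, 3, 4, 11, 6, 7, 5, 9, 10, 16, 12, 14, 0, 15, 2, 13]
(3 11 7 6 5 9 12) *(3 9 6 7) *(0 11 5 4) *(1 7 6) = (0 11 3 5 1 7 6 4)(9 12) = [11, 7, 2, 5, 0, 1, 4, 6, 8, 12, 10, 3, 9]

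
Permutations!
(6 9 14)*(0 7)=(0 7)(6 9 14)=[7, 1, 2, 3, 4, 5, 9, 0, 8, 14, 10, 11, 12, 13, 6]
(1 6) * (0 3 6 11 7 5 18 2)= [3, 11, 0, 6, 4, 18, 1, 5, 8, 9, 10, 7, 12, 13, 14, 15, 16, 17, 2]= (0 3 6 1 11 7 5 18 2)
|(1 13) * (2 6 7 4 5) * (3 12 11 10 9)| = 10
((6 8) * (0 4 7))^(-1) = (0 7 4)(6 8)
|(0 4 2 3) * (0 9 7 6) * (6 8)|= 8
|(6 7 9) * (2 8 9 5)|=|(2 8 9 6 7 5)|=6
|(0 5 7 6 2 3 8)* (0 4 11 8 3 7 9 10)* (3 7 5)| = 24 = |(0 3 7 6 2 5 9 10)(4 11 8)|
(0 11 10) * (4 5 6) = (0 11 10)(4 5 6) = [11, 1, 2, 3, 5, 6, 4, 7, 8, 9, 0, 10]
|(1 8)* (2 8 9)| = |(1 9 2 8)| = 4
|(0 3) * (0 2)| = |(0 3 2)| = 3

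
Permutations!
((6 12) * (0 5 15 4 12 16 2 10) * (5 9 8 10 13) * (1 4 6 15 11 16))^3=((0 9 8 10)(1 4 12 15 6)(2 13 5 11 16))^3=(0 10 8 9)(1 15 4 6 12)(2 11 13 16 5)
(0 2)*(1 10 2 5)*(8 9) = (0 5 1 10 2)(8 9) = [5, 10, 0, 3, 4, 1, 6, 7, 9, 8, 2]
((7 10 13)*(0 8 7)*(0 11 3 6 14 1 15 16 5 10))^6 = ((0 8 7)(1 15 16 5 10 13 11 3 6 14))^6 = (1 11 16 6 10)(3 5 14 13 15)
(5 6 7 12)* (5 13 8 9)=[0, 1, 2, 3, 4, 6, 7, 12, 9, 5, 10, 11, 13, 8]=(5 6 7 12 13 8 9)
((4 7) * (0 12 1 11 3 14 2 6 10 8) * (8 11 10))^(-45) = ((0 12 1 10 11 3 14 2 6 8)(4 7))^(-45) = (0 3)(1 2)(4 7)(6 10)(8 11)(12 14)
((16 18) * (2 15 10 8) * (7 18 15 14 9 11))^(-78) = (2 9 7 16 10)(8 14 11 18 15)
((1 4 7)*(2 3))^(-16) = ((1 4 7)(2 3))^(-16) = (1 7 4)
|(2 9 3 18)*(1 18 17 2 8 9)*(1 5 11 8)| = 14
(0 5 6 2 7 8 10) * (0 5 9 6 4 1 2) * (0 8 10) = (0 9 6 8)(1 2 7 10 5 4) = [9, 2, 7, 3, 1, 4, 8, 10, 0, 6, 5]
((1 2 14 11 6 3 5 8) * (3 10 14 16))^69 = (1 3)(2 5)(6 10 14 11)(8 16)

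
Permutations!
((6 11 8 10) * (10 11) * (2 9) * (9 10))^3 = ((2 10 6 9)(8 11))^3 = (2 9 6 10)(8 11)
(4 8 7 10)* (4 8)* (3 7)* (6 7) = (3 6 7 10 8) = [0, 1, 2, 6, 4, 5, 7, 10, 3, 9, 8]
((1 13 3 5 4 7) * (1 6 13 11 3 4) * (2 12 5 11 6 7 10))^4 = (1 10)(2 6)(4 5)(12 13)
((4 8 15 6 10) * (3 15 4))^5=(3 15 6 10)(4 8)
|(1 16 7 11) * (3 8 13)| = 12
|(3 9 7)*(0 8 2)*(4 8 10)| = 15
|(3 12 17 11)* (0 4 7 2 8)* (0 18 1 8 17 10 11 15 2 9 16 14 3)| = |(0 4 7 9 16 14 3 12 10 11)(1 8 18)(2 17 15)| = 30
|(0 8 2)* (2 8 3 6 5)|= |(8)(0 3 6 5 2)|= 5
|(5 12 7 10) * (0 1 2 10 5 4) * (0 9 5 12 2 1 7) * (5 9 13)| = 15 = |(0 7 12)(2 10 4 13 5)|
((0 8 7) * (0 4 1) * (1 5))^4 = (0 5 7)(1 4 8)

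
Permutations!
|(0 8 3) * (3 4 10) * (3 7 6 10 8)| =|(0 3)(4 8)(6 10 7)| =6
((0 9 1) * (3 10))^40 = ((0 9 1)(3 10))^40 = (10)(0 9 1)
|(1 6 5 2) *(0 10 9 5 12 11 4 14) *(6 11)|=|(0 10 9 5 2 1 11 4 14)(6 12)|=18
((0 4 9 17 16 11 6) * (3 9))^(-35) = ((0 4 3 9 17 16 11 6))^(-35) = (0 16 3 6 17 4 11 9)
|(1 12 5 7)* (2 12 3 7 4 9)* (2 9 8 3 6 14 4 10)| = |(1 6 14 4 8 3 7)(2 12 5 10)| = 28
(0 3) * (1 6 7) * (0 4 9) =[3, 6, 2, 4, 9, 5, 7, 1, 8, 0] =(0 3 4 9)(1 6 7)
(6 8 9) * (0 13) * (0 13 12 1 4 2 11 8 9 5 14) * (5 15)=(0 12 1 4 2 11 8 15 5 14)(6 9)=[12, 4, 11, 3, 2, 14, 9, 7, 15, 6, 10, 8, 1, 13, 0, 5]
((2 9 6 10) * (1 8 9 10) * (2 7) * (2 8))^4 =(1 8 2 9 10 6 7)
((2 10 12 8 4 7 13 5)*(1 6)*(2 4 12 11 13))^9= ((1 6)(2 10 11 13 5 4 7)(8 12))^9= (1 6)(2 11 5 7 10 13 4)(8 12)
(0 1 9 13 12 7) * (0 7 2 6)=[1, 9, 6, 3, 4, 5, 0, 7, 8, 13, 10, 11, 2, 12]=(0 1 9 13 12 2 6)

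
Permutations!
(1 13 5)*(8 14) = (1 13 5)(8 14) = [0, 13, 2, 3, 4, 1, 6, 7, 14, 9, 10, 11, 12, 5, 8]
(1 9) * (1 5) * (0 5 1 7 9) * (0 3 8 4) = (0 5 7 9 1 3 8 4) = [5, 3, 2, 8, 0, 7, 6, 9, 4, 1]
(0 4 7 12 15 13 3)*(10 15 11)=[4, 1, 2, 0, 7, 5, 6, 12, 8, 9, 15, 10, 11, 3, 14, 13]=(0 4 7 12 11 10 15 13 3)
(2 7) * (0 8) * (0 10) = (0 8 10)(2 7) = [8, 1, 7, 3, 4, 5, 6, 2, 10, 9, 0]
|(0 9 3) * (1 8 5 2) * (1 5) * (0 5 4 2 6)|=10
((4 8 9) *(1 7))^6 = (9)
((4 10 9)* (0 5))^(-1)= ((0 5)(4 10 9))^(-1)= (0 5)(4 9 10)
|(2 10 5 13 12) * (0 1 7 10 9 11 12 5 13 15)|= 28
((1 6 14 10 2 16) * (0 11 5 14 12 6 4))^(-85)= (0 2 11 16 5 1 14 4 10)(6 12)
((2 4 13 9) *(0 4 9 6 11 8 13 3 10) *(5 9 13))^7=(13)(0 10 3 4)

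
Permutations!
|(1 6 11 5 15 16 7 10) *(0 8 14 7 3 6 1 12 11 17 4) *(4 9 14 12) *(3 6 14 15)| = |(0 8 12 11 5 3 14 7 10 4)(6 17 9 15 16)| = 10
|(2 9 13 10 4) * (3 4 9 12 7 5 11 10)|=|(2 12 7 5 11 10 9 13 3 4)|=10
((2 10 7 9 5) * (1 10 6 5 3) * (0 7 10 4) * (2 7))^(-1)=((10)(0 2 6 5 7 9 3 1 4))^(-1)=(10)(0 4 1 3 9 7 5 6 2)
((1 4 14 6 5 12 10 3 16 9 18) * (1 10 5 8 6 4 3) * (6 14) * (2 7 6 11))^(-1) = (1 10 18 9 16 3)(2 11 4 14 8 6 7)(5 12)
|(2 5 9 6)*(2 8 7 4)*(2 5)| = |(4 5 9 6 8 7)| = 6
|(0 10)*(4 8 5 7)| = |(0 10)(4 8 5 7)| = 4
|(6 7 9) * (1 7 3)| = 5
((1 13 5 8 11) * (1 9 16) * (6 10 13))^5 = ((1 6 10 13 5 8 11 9 16))^5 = (1 8 6 11 10 9 13 16 5)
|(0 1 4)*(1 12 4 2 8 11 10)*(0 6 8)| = |(0 12 4 6 8 11 10 1 2)| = 9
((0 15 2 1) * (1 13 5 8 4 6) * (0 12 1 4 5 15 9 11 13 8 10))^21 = ((0 9 11 13 15 2 8 5 10)(1 12)(4 6))^21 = (0 13 8)(1 12)(2 10 11)(4 6)(5 9 15)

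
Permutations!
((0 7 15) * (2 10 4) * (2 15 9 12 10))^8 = (0 7 9 12 10 4 15)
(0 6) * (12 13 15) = (0 6)(12 13 15) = [6, 1, 2, 3, 4, 5, 0, 7, 8, 9, 10, 11, 13, 15, 14, 12]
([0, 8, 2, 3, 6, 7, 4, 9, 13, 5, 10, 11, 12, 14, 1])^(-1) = (1 14 13 8)(4 6)(5 9 7)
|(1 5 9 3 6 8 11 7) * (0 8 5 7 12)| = 4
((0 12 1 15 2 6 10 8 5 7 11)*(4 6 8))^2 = ((0 12 1 15 2 8 5 7 11)(4 6 10))^2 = (0 1 2 5 11 12 15 8 7)(4 10 6)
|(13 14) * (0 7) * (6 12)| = |(0 7)(6 12)(13 14)| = 2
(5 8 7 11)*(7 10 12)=(5 8 10 12 7 11)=[0, 1, 2, 3, 4, 8, 6, 11, 10, 9, 12, 5, 7]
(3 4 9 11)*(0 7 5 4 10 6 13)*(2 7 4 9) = (0 4 2 7 5 9 11 3 10 6 13) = [4, 1, 7, 10, 2, 9, 13, 5, 8, 11, 6, 3, 12, 0]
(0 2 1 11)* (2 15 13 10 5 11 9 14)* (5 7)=(0 15 13 10 7 5 11)(1 9 14 2)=[15, 9, 1, 3, 4, 11, 6, 5, 8, 14, 7, 0, 12, 10, 2, 13]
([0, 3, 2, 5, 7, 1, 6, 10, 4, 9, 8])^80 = [0, 5, 2, 1, 4, 3, 6, 7, 8, 9, 10]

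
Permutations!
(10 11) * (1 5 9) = (1 5 9)(10 11) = [0, 5, 2, 3, 4, 9, 6, 7, 8, 1, 11, 10]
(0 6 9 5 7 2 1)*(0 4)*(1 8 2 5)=(0 6 9 1 4)(2 8)(5 7)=[6, 4, 8, 3, 0, 7, 9, 5, 2, 1]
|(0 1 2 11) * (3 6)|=4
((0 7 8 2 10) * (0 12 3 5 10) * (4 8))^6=(0 7 4 8 2)(3 10)(5 12)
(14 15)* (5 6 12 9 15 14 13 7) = (5 6 12 9 15 13 7) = [0, 1, 2, 3, 4, 6, 12, 5, 8, 15, 10, 11, 9, 7, 14, 13]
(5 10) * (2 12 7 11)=(2 12 7 11)(5 10)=[0, 1, 12, 3, 4, 10, 6, 11, 8, 9, 5, 2, 7]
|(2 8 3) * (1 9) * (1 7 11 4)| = 15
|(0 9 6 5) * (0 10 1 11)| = |(0 9 6 5 10 1 11)| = 7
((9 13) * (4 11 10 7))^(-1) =(4 7 10 11)(9 13)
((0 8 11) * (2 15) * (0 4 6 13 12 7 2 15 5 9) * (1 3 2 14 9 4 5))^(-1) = ((15)(0 8 11 5 4 6 13 12 7 14 9)(1 3 2))^(-1) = (15)(0 9 14 7 12 13 6 4 5 11 8)(1 2 3)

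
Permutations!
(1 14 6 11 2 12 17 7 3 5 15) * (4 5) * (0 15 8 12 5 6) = (0 15 1 14)(2 5 8 12 17 7 3 4 6 11) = [15, 14, 5, 4, 6, 8, 11, 3, 12, 9, 10, 2, 17, 13, 0, 1, 16, 7]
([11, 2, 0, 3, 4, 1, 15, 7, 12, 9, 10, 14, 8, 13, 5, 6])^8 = (15)(0 14 1)(2 11 5)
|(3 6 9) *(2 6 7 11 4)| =7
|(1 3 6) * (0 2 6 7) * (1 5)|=7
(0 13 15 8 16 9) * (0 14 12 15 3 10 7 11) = (0 13 3 10 7 11)(8 16 9 14 12 15) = [13, 1, 2, 10, 4, 5, 6, 11, 16, 14, 7, 0, 15, 3, 12, 8, 9]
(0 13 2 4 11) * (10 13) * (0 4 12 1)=(0 10 13 2 12 1)(4 11)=[10, 0, 12, 3, 11, 5, 6, 7, 8, 9, 13, 4, 1, 2]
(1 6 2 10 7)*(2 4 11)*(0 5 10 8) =(0 5 10 7 1 6 4 11 2 8) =[5, 6, 8, 3, 11, 10, 4, 1, 0, 9, 7, 2]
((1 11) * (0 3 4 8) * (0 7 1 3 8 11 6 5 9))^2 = ((0 8 7 1 6 5 9)(3 4 11))^2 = (0 7 6 9 8 1 5)(3 11 4)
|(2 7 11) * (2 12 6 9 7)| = 5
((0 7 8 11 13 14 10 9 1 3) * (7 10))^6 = (0 10 9 1 3)(7 8 11 13 14)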